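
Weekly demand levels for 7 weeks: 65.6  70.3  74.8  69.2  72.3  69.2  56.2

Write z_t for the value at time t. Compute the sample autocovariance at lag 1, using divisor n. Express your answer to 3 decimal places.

1.539

Mean z̄ = (65.6 + 70.3 + 74.8 + 69.2 + 72.3 + 69.2 + 56.2)/7 = 68.2286
Σ_{t=1}^{6}(z_t−z̄)(z_{t+1}−z̄) = 10.7763
γ_1 = 10.7763 / 7 = 1.539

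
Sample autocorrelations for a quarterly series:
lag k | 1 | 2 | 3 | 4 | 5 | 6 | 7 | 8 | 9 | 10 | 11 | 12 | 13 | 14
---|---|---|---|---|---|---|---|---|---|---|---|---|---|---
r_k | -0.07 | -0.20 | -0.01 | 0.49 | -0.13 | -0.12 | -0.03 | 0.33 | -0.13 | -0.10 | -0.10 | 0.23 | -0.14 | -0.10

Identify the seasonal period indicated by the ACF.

The largest autocorrelation is r_4 = 0.49, with weaker echoes at lags 8 (0.33) and 12 (0.23); the remaining lags stay at or below -0.01.
The dominant spike at lag 4 indicates a seasonal period of 4.

4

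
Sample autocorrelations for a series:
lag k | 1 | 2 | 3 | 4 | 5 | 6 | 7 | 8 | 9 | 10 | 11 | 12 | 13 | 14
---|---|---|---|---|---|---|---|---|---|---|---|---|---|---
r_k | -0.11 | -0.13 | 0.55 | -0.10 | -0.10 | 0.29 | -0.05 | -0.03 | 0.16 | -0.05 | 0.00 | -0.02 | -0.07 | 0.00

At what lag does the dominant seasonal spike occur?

3

The largest autocorrelation is r_3 = 0.55, with weaker echoes at lags 6 (0.29) and 9 (0.16); the remaining lags stay at or below 0.00.
The dominant spike at lag 3 indicates a seasonal period of 3.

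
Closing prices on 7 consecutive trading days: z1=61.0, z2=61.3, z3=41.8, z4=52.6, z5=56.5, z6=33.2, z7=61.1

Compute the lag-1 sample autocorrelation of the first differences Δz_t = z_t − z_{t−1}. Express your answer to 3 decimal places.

-0.499

First differences Δz: 0.3, -19.5, 10.8, 3.9, -23.3, 27.9
Mean of differences = 0.0167
Numerator Σ(Δz_t−Δz̄)(Δz_{t+1}−Δz̄) = -914.8019
Denominator Σ(Δz_t−Δz̄)² = 1833.4883
r_1(Δz) = -914.8019 / 1833.4883 = -0.499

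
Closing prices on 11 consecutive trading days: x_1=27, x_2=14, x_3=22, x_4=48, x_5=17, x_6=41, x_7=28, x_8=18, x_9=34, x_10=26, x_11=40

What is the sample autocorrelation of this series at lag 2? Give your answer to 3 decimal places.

Mean x̄ = (27 + 14 + 22 + 48 + 17 + 41 + 28 + 18 + 34 + 26 + 40)/11 = 28.6364
Numerator Σ_{t=1}^{9}(x_t−x̄)(x_{t+2}−x̄) = 5.5537
Denominator Σ(x_t−x̄)² = 1202.5455
r_2 = 5.5537 / 1202.5455 = 0.005

0.005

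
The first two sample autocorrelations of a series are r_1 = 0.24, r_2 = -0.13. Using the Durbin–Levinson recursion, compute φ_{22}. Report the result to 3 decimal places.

-0.199

φ_{22} = (r_2 − r_1²) / (1 − r_1²)
r_1² = (0.24)² = 0.0576
Numerator = -0.13 − 0.0576 = -0.1876; denominator = 1 − 0.0576 = 0.9424
φ_{22} = -0.1876 / 0.9424 = -0.199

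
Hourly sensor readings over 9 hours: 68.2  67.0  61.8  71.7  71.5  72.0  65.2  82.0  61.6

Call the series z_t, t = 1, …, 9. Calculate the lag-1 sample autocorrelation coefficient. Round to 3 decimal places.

Mean z̄ = (68.2 + 67.0 + 61.8 + 71.7 + 71.5 + 72.0 + 65.2 + 82.0 + 61.6)/9 = 69.0000
Numerator Σ_{t=1}^{8}(z_t−z̄)(z_{t+1}−z̄) = -146.1900
Denominator Σ(z_t−z̄)² = 317.2200
r_1 = -146.1900 / 317.2200 = -0.461

-0.461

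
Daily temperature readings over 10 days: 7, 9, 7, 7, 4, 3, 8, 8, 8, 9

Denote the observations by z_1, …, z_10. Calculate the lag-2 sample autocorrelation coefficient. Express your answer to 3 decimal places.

-0.111

Mean z̄ = (7 + 9 + 7 + 7 + 4 + 3 + 8 + 8 + 8 + 9)/10 = 7.0000
Numerator Σ_{t=1}^{8}(z_t−z̄)(z_{t+2}−z̄) = -4.0000
Denominator Σ(z_t−z̄)² = 36.0000
r_2 = -4.0000 / 36.0000 = -0.111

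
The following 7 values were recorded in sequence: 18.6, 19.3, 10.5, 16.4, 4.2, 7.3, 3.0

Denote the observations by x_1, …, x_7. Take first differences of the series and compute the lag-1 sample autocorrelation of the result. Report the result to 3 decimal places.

First differences Δx: 0.7, -8.8, 5.9, -12.2, 3.1, -4.3
Mean of differences = -2.6000
Numerator Σ(Δx_t−Δx̄)(Δx_{t+1}−Δx̄) = -219.1700
Denominator Σ(Δx_t−Δx̄)² = 249.1200
r_1(Δx) = -219.1700 / 249.1200 = -0.880

-0.880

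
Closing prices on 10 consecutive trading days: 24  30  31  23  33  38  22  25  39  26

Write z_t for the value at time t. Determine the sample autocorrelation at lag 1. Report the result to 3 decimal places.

-0.323

Mean z̄ = (24 + 30 + 31 + 23 + 33 + 38 + 22 + 25 + 39 + 26)/10 = 29.1000
Numerator Σ_{t=1}^{9}(z_t−z̄)(z_{t+1}−z̄) = -108.9100
Denominator Σ(z_t−z̄)² = 336.9000
r_1 = -108.9100 / 336.9000 = -0.323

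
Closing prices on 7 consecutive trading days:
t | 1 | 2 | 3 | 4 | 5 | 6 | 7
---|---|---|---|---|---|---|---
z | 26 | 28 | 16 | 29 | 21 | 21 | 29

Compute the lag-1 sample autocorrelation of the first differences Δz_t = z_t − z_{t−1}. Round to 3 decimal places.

First differences Δz: 2, -12, 13, -8, 0, 8
Mean of differences = 0.5000
Numerator Σ(Δz_t−Δz̄)(Δz_{t+1}−Δz̄) = -280.7500
Denominator Σ(Δz_t−Δz̄)² = 443.5000
r_1(Δz) = -280.7500 / 443.5000 = -0.633

-0.633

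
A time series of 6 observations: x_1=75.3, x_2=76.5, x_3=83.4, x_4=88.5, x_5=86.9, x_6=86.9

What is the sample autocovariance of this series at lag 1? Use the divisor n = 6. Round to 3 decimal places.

Mean x̄ = (75.3 + 76.5 + 83.4 + 88.5 + 86.9 + 86.9)/6 = 82.9167
Σ_{t=1}^{5}(x_t−x̄)(x_{t+1}−x̄) = 86.5781
γ_1 = 86.5781 / 6 = 14.430

14.430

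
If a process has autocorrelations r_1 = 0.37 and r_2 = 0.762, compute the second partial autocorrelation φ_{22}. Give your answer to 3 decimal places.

0.724

φ_{22} = (r_2 − r_1²) / (1 − r_1²)
r_1² = (0.37)² = 0.1369
Numerator = 0.762 − 0.1369 = 0.6251; denominator = 1 − 0.1369 = 0.8631
φ_{22} = 0.6251 / 0.8631 = 0.724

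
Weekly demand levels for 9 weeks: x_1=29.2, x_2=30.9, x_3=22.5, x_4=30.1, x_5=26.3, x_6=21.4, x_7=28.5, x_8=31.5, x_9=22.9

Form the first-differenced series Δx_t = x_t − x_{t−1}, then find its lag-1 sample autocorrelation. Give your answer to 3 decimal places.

-0.429

First differences Δx: 1.7, -8.4, 7.6, -3.8, -4.9, 7.1, 3.0, -8.6
Mean of differences = -0.7875
Numerator Σ(Δx_t−Δx̄)(Δx_{t+1}−Δx̄) = -127.8177
Denominator Σ(Δx_t−Δx̄)² = 298.0688
r_1(Δx) = -127.8177 / 298.0688 = -0.429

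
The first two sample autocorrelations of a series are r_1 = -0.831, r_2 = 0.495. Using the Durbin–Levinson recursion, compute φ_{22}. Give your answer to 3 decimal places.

-0.632

φ_{22} = (r_2 − r_1²) / (1 − r_1²)
r_1² = (-0.831)² = 0.690561
Numerator = 0.495 − 0.6906 = -0.1956; denominator = 1 − 0.6906 = 0.3094
φ_{22} = -0.1956 / 0.3094 = -0.632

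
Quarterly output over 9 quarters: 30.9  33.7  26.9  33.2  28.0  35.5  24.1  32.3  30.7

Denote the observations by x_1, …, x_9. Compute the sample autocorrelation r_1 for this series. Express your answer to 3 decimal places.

-0.777

Mean x̄ = (30.9 + 33.7 + 26.9 + 33.2 + 28.0 + 35.5 + 24.1 + 32.3 + 30.7)/9 = 30.5889
Numerator Σ_{t=1}^{8}(x_t−x̄)(x_{t+1}−x̄) = -82.3957
Denominator Σ(x_t−x̄)² = 106.0689
r_1 = -82.3957 / 106.0689 = -0.777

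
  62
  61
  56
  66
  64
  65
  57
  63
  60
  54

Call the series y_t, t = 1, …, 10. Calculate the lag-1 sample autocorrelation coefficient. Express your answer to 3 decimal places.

-0.112

Mean ȳ = (62 + 61 + 56 + 66 + 64 + 65 + 57 + 63 + 60 + 54)/10 = 60.8000
Numerator Σ_{t=1}^{9}(y_t−ȳ)(y_{t+1}−ȳ) = -16.2400
Denominator Σ(y_t−ȳ)² = 145.6000
r_1 = -16.2400 / 145.6000 = -0.112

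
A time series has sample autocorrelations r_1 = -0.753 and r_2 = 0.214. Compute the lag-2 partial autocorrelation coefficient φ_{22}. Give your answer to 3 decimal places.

-0.815

φ_{22} = (r_2 − r_1²) / (1 − r_1²)
r_1² = (-0.753)² = 0.567009
Numerator = 0.214 − 0.5670 = -0.3530; denominator = 1 − 0.5670 = 0.4330
φ_{22} = -0.3530 / 0.4330 = -0.815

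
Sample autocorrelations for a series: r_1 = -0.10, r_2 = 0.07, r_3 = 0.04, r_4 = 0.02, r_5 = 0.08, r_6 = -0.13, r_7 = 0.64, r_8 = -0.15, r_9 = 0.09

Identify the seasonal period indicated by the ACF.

The largest autocorrelation is r_7 = 0.64; the remaining lags stay at or below 0.09.
The dominant spike at lag 7 indicates a seasonal period of 7.

7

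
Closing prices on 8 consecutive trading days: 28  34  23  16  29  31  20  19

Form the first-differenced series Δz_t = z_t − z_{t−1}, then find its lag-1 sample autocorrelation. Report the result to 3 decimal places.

-0.173

First differences Δz: 6, -11, -7, 13, 2, -11, -1
Mean of differences = -1.2857
Numerator Σ(Δz_t−Δz̄)(Δz_{t+1}−Δz̄) = -84.6531
Denominator Σ(Δz_t−Δz̄)² = 489.4286
r_1(Δz) = -84.6531 / 489.4286 = -0.173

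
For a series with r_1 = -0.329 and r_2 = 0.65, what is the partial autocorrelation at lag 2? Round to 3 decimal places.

0.608

φ_{22} = (r_2 − r_1²) / (1 − r_1²)
r_1² = (-0.329)² = 0.108241
Numerator = 0.65 − 0.1082 = 0.5418; denominator = 1 − 0.1082 = 0.8918
φ_{22} = 0.5418 / 0.8918 = 0.608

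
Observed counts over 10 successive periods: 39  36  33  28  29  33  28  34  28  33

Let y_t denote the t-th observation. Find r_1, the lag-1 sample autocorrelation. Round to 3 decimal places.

0.106

Mean ȳ = (39 + 36 + 33 + 28 + 29 + 33 + 28 + 34 + 28 + 33)/10 = 32.1000
Numerator Σ_{t=1}^{9}(y_t−ȳ)(y_{t+1}−ȳ) = 13.6900
Denominator Σ(y_t−ȳ)² = 128.9000
r_1 = 13.6900 / 128.9000 = 0.106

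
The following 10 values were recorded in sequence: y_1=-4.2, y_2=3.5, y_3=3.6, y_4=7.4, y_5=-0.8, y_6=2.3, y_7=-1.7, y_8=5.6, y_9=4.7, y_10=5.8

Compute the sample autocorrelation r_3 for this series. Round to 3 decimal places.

-0.650

Mean ȳ = (-4.2 + 3.5 + 3.6 + 7.4 − 0.8 + 2.3 − 1.7 + 5.6 + 4.7 + 5.8)/10 = 2.6200
Numerator Σ_{t=1}^{7}(y_t−ȳ)(y_{t+3}−ȳ) = -81.1672
Denominator Σ(y_t−ȳ)² = 124.8760
r_3 = -81.1672 / 124.8760 = -0.650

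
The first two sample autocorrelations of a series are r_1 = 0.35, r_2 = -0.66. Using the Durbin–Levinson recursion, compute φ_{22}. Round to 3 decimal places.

φ_{22} = (r_2 − r_1²) / (1 − r_1²)
r_1² = (0.35)² = 0.1225
Numerator = -0.66 − 0.1225 = -0.7825; denominator = 1 − 0.1225 = 0.8775
φ_{22} = -0.7825 / 0.8775 = -0.892

-0.892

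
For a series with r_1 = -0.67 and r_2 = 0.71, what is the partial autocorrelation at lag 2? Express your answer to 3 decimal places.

0.474

φ_{22} = (r_2 − r_1²) / (1 − r_1²)
r_1² = (-0.67)² = 0.4489
Numerator = 0.71 − 0.4489 = 0.2611; denominator = 1 − 0.4489 = 0.5511
φ_{22} = 0.2611 / 0.5511 = 0.474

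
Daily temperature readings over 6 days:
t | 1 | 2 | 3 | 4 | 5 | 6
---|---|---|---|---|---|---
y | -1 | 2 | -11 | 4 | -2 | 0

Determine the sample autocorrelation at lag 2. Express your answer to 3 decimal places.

Mean ȳ = (-1 + 2 − 11 + 4 − 2 + 0)/6 = -1.3333
Deviations from mean: 0.3333, 3.3333, -9.6667, 5.3333, -0.6667, 1.3333
Σ(y_t−ȳ)(y_{t+2}−ȳ) = (-3.2222) + (17.7778) + (6.4444) + (7.1111) = 28.1111
Denominator Σ(y_t−ȳ)² = 135.3333
r_2 = 28.1111 / 135.3333 = 0.208

0.208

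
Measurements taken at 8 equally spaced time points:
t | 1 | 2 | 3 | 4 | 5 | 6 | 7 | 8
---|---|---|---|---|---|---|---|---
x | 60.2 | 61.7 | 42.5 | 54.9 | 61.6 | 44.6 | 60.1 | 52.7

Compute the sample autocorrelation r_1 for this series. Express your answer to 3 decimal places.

-0.445

Mean x̄ = (60.2 + 61.7 + 42.5 + 54.9 + 61.6 + 44.6 + 60.1 + 52.7)/8 = 54.7875
Σ(x_t−x̄)(x_{t+1}−x̄) = (37.4139) + (-84.9373) + (-1.3823) + (0.7664) + (-69.4023) + (-54.1211) + (-11.0898) = -182.7527
Denominator Σ(x_t−x̄)² = 410.8488
r_1 = -182.7527 / 410.8488 = -0.445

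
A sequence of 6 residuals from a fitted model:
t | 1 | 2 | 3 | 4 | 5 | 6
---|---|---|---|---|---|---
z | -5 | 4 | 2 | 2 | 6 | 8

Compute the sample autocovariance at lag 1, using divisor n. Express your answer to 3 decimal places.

Mean z̄ = (-5 + 4 + 2 + 2 + 6 + 8)/6 = 2.8333
Deviations: -7.8333, 1.1667, -0.8333, -0.8333, 3.1667, 5.1667
Σ_{t=1}^{5}(z_t−z̄)(z_{t+1}−z̄) = 4.3056
γ_1 = 4.3056 / 6 = 0.718

0.718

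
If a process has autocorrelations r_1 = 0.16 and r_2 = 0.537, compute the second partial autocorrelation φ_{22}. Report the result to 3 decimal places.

0.525

φ_{22} = (r_2 − r_1²) / (1 − r_1²)
r_1² = (0.16)² = 0.0256
Numerator = 0.537 − 0.0256 = 0.5114; denominator = 1 − 0.0256 = 0.9744
φ_{22} = 0.5114 / 0.9744 = 0.525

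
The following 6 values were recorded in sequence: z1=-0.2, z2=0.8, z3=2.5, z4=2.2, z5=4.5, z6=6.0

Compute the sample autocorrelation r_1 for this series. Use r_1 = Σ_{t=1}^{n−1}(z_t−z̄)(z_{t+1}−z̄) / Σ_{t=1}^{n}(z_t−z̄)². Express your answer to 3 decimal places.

Mean z̄ = (-0.2 + 0.8 + 2.5 + 2.2 + 4.5 + 6.0)/6 = 2.6333
Deviations from mean: -2.8333, -1.8333, -0.1333, -0.4333, 1.8667, 3.3667
Σ(z_t−z̄)(z_{t+1}−z̄) = (5.1944) + (0.2444) + (0.0578) + (-0.8089) + (6.2844) = 10.9722
Denominator Σ(z_t−z̄)² = 26.4133
r_1 = 10.9722 / 26.4133 = 0.415

0.415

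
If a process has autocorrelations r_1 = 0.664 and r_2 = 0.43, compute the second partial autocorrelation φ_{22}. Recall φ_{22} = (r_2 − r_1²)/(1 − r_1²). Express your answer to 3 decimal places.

φ_{22} = (r_2 − r_1²) / (1 − r_1²)
r_1² = (0.664)² = 0.440896
Numerator = 0.43 − 0.4409 = -0.0109; denominator = 1 − 0.4409 = 0.5591
φ_{22} = -0.0109 / 0.5591 = -0.019

-0.019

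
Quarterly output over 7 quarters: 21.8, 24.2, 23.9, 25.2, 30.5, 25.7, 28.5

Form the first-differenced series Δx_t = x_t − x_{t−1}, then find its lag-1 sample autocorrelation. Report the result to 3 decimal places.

-0.610

First differences Δx: 2.4, -0.3, 1.3, 5.3, -4.8, 2.8
Mean of differences = 1.1167
Numerator Σ(Δx_t−Δx̄)(Δx_{t+1}−Δx̄) = -36.0219
Denominator Σ(Δx_t−Δx̄)² = 59.0283
r_1(Δx) = -36.0219 / 59.0283 = -0.610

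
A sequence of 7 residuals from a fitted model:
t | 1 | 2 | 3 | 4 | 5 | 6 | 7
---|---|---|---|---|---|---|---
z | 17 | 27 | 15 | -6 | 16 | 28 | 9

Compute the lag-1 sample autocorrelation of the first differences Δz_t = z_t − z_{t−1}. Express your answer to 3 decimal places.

First differences Δz: 10, -12, -21, 22, 12, -19
Mean of differences = -1.3333
Numerator Σ(Δz_t−Δz̄)(Δz_{t+1}−Δz̄) = -294.4444
Denominator Σ(Δz_t−Δz̄)² = 1663.3333
r_1(Δz) = -294.4444 / 1663.3333 = -0.177

-0.177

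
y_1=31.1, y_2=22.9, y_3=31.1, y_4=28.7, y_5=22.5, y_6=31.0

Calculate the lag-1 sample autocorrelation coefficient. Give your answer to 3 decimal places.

-0.596

Mean ȳ = (31.1 + 22.9 + 31.1 + 28.7 + 22.5 + 31.0)/6 = 27.8833
Σ(y_t−ȳ)(y_{t+1}−ȳ) = (-16.0297) + (-16.0297) + (2.6269) + (-4.3964) + (-16.7781) = -50.6069
Denominator Σ(y_t−ȳ)² = 84.8883
r_1 = -50.6069 / 84.8883 = -0.596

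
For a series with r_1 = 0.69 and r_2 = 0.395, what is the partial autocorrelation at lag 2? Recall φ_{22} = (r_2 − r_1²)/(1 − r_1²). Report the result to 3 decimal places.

φ_{22} = (r_2 − r_1²) / (1 − r_1²)
r_1² = (0.69)² = 0.4761
Numerator = 0.395 − 0.4761 = -0.0811; denominator = 1 − 0.4761 = 0.5239
φ_{22} = -0.0811 / 0.5239 = -0.155

-0.155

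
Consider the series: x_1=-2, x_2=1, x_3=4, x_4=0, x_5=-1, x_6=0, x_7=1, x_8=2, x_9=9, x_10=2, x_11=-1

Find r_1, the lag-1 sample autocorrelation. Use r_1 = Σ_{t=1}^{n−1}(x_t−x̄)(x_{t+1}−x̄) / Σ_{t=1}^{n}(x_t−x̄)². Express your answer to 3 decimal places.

0.125

Mean x̄ = (-2 + 1 + 4 + 0 − 1 + 0 + 1 + 2 + 9 + 2 − 1)/11 = 1.3636
Numerator Σ_{t=1}^{10}(x_t−x̄)(x_{t+1}−x̄) = 11.5950
Denominator Σ(x_t−x̄)² = 92.5455
r_1 = 11.5950 / 92.5455 = 0.125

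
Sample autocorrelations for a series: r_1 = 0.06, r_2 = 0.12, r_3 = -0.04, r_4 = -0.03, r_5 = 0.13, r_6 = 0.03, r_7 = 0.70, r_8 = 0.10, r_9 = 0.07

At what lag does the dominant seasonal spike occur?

7

The largest autocorrelation is r_7 = 0.70; the remaining lags stay at or below 0.13.
The dominant spike at lag 7 indicates a seasonal period of 7.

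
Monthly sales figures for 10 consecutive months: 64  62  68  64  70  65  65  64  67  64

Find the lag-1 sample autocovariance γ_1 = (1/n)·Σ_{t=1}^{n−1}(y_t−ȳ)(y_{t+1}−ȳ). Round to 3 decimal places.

-1.959

Mean ȳ = (64 + 62 + 68 + 64 + 70 + 65 + 65 + 64 + 67 + 64)/10 = 65.3000
Σ_{t=1}^{9}(y_t−ȳ)(y_{t+1}−ȳ) = -19.5900
γ_1 = -19.5900 / 10 = -1.959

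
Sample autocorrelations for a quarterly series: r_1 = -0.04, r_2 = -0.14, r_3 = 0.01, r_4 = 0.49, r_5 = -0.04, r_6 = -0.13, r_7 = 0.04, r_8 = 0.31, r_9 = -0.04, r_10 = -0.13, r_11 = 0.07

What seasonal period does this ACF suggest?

The largest autocorrelation is r_4 = 0.49, with a weaker echo at lag 8 (0.31); the remaining lags stay at or below 0.07.
The dominant spike at lag 4 indicates a seasonal period of 4.

4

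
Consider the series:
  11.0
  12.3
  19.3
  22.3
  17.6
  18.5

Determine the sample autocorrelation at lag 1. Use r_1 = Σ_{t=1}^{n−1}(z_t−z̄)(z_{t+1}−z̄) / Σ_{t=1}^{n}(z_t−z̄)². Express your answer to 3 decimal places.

0.364

Mean z̄ = (11.0 + 12.3 + 19.3 + 22.3 + 17.6 + 18.5)/6 = 16.8333
Deviations from mean: -5.8333, -4.5333, 2.4667, 5.4667, 0.7667, 1.6667
Σ(z_t−z̄)(z_{t+1}−z̄) = (26.4444) + (-11.1822) + (13.4844) + (4.1911) + (1.2778) = 34.2156
Denominator Σ(z_t−z̄)² = 93.9133
r_1 = 34.2156 / 93.9133 = 0.364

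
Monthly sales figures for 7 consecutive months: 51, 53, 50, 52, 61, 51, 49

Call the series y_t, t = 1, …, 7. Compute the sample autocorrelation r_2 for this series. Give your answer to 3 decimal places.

-0.484

Mean ȳ = (51 + 53 + 50 + 52 + 61 + 51 + 49)/7 = 52.4286
Σ(y_t−ȳ)(y_{t+2}−ȳ) = (3.4694) + (-0.2449) + (-20.8163) + (0.6122) + (-29.3878) = -46.3673
Denominator Σ(y_t−ȳ)² = 95.7143
r_2 = -46.3673 / 95.7143 = -0.484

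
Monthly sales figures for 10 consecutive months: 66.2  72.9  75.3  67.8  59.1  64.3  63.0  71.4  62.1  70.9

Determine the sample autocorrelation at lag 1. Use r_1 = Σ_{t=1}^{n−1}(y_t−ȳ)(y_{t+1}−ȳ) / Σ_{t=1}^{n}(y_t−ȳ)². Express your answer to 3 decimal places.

Mean ȳ = (66.2 + 72.9 + 75.3 + 67.8 + 59.1 + 64.3 + 63.0 + 71.4 + 62.1 + 70.9)/10 = 67.3000
Numerator Σ_{t=1}^{9}(y_t−ȳ)(y_{t+1}−ȳ) = 18.3700
Denominator Σ(y_t−ȳ)² = 248.3600
r_1 = 18.3700 / 248.3600 = 0.074

0.074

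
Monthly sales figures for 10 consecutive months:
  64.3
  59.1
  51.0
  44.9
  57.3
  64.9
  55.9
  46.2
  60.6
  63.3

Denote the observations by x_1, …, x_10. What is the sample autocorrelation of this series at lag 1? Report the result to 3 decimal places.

0.121

Mean x̄ = (64.3 + 59.1 + 51.0 + 44.9 + 57.3 + 64.9 + 55.9 + 46.2 + 60.6 + 63.3)/10 = 56.7500
Numerator Σ_{t=1}^{9}(x_t−x̄)(x_{t+1}−x̄) = 56.9725
Denominator Σ(x_t−x̄)² = 472.4850
r_1 = 56.9725 / 472.4850 = 0.121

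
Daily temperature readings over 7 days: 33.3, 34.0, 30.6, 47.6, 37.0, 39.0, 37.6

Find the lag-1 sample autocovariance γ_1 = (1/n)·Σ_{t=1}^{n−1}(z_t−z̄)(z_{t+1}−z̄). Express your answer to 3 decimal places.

-5.198

Mean z̄ = (33.3 + 34.0 + 30.6 + 47.6 + 37.0 + 39.0 + 37.6)/7 = 37.0143
Deviations: -3.7143, -3.0143, -6.4143, 10.5857, -0.0143, 1.9857, 0.5857
Σ_{t=1}^{6}(z_t−z̄)(z_{t+1}−z̄) = -36.3859
γ_1 = -36.3859 / 7 = -5.198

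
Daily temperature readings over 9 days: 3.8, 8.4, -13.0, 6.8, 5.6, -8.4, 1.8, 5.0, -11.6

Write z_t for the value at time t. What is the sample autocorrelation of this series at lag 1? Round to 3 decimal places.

Mean z̄ = (3.8 + 8.4 − 13.0 + 6.8 + 5.6 − 8.4 + 1.8 + 5.0 − 11.6)/9 = -0.1778
Numerator Σ_{t=1}^{8}(z_t−z̄)(z_{t+1}−z̄) = -237.6894
Denominator Σ(z_t−z̄)² = 564.6756
r_1 = -237.6894 / 564.6756 = -0.421

-0.421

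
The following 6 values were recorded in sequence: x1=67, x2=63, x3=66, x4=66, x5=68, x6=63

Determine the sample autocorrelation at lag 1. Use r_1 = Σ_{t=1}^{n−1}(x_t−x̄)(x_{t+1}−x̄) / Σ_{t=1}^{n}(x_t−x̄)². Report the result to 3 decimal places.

-0.453

Mean x̄ = (67 + 63 + 66 + 66 + 68 + 63)/6 = 65.5000
Numerator Σ_{t=1}^{5}(x_t−x̄)(x_{t+1}−x̄) = -9.7500
Denominator Σ(x_t−x̄)² = 21.5000
r_1 = -9.7500 / 21.5000 = -0.453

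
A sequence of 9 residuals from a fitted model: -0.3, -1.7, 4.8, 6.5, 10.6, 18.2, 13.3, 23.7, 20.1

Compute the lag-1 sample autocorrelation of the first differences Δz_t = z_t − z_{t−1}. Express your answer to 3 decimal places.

-0.730

First differences Δz: -1.4, 6.5, 1.7, 4.1, 7.6, -4.9, 10.4, -3.6
Mean of differences = 2.5500
Numerator Σ(Δz_t−Δz̄)(Δz_{t+1}−Δz̄) = -156.8325
Denominator Σ(Δz_t−Δz̄)² = 214.7800
r_1(Δz) = -156.8325 / 214.7800 = -0.730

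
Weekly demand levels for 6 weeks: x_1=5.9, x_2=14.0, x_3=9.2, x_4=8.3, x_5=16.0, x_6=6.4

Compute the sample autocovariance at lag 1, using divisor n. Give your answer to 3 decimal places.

-8.299

Mean x̄ = (5.9 + 14.0 + 9.2 + 8.3 + 16.0 + 6.4)/6 = 9.9667
Σ_{t=1}^{5}(x_t−x̄)(x_{t+1}−x̄) = -49.7911
γ_1 = -49.7911 / 6 = -8.299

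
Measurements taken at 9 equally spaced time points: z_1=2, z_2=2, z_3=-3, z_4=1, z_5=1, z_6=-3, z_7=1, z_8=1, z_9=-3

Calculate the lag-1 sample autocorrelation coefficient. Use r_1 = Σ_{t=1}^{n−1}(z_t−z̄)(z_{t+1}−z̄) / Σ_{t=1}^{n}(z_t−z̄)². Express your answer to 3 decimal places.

Mean z̄ = (2 + 2 − 3 + 1 + 1 − 3 + 1 + 1 − 3)/9 = -0.1111
Numerator Σ_{t=1}^{8}(z_t−z̄)(z_{t+1}−z̄) = -12.0123
Denominator Σ(z_t−z̄)² = 38.8889
r_1 = -12.0123 / 38.8889 = -0.309

-0.309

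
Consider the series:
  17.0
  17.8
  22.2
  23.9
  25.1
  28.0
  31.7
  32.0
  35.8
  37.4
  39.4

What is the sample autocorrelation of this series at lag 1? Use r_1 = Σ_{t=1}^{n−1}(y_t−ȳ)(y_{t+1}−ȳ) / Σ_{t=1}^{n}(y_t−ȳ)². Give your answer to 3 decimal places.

0.731

Mean ȳ = (17.0 + 17.8 + 22.2 + 23.9 + 25.1 + 28.0 + 31.7 + 32.0 + 35.8 + 37.4 + 39.4)/11 = 28.2091
Numerator Σ_{t=1}^{10}(y_t−ȳ)(y_{t+1}−ȳ) = 433.0690
Denominator Σ(y_t−ȳ)² = 592.2691
r_1 = 433.0690 / 592.2691 = 0.731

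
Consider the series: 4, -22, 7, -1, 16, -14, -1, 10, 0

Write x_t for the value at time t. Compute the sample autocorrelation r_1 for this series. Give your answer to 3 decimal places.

-0.440

Mean x̄ = (4 − 22 + 7 − 1 + 16 − 14 − 1 + 10 + 0)/9 = -0.1111
Numerator Σ_{t=1}^{8}(x_t−x̄)(x_{t+1}−x̄) = -485.5679
Denominator Σ(x_t−x̄)² = 1102.8889
r_1 = -485.5679 / 1102.8889 = -0.440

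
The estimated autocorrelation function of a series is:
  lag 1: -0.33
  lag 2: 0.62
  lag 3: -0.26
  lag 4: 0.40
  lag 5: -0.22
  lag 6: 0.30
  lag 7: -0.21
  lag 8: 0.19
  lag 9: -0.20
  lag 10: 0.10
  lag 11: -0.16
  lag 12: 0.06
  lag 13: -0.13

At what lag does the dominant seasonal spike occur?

The largest autocorrelation is r_2 = 0.62, with weaker echoes at lags 4 (0.40), 6 (0.30) and 8 (0.19); the remaining lags stay at or below 0.10.
The dominant spike at lag 2 indicates a seasonal period of 2.

2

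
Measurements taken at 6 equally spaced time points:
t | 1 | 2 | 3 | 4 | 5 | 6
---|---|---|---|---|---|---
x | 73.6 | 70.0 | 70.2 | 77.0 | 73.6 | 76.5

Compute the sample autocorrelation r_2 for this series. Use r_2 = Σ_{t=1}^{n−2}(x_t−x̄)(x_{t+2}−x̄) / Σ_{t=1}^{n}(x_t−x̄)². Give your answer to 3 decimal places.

Mean x̄ = (73.6 + 70.0 + 70.2 + 77.0 + 73.6 + 76.5)/6 = 73.4833
Deviations from mean: 0.1167, -3.4833, -3.2833, 3.5167, 0.1167, 3.0167
Numerator Σ_{t=1}^{4}(x_t−x̄)(x_{t+2}−x̄) = -2.4072
Denominator Σ(x_t−x̄)² = 44.4083
r_2 = -2.4072 / 44.4083 = -0.054

-0.054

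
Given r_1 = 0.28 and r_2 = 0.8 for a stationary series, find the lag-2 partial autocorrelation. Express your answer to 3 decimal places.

φ_{22} = (r_2 − r_1²) / (1 − r_1²)
r_1² = (0.28)² = 0.0784
Numerator = 0.8 − 0.0784 = 0.7216; denominator = 1 − 0.0784 = 0.9216
φ_{22} = 0.7216 / 0.9216 = 0.783

0.783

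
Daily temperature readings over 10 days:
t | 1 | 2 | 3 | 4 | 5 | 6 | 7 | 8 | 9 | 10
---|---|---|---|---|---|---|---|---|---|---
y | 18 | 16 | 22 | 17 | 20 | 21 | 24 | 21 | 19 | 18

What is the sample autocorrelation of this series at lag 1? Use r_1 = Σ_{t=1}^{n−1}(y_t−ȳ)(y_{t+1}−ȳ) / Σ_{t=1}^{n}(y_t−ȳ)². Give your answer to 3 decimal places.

Mean ȳ = (18 + 16 + 22 + 17 + 20 + 21 + 24 + 21 + 19 + 18)/10 = 19.6000
Numerator Σ_{t=1}^{9}(y_t−ȳ)(y_{t+1}−ȳ) = 2.8400
Denominator Σ(y_t−ȳ)² = 54.4000
r_1 = 2.8400 / 54.4000 = 0.052

0.052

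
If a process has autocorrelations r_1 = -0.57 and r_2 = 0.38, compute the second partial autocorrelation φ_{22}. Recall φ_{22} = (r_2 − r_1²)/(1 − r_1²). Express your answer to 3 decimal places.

φ_{22} = (r_2 − r_1²) / (1 − r_1²)
r_1² = (-0.57)² = 0.3249
Numerator = 0.38 − 0.3249 = 0.0551; denominator = 1 − 0.3249 = 0.6751
φ_{22} = 0.0551 / 0.6751 = 0.082

0.082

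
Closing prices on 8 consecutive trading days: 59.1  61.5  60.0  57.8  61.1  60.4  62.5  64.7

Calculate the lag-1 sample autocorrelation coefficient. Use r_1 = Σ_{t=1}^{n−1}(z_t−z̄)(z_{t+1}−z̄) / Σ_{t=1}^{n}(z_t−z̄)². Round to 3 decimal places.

0.182

Mean z̄ = (59.1 + 61.5 + 60.0 + 57.8 + 61.1 + 60.4 + 62.5 + 64.7)/8 = 60.8875
Deviations from mean: -1.7875, 0.6125, -0.8875, -3.0875, 0.2125, -0.4875, 1.6125, 3.8125
Σ(z_t−z̄)(z_{t+1}−z̄) = (-1.0948) + (-0.5436) + (2.7402) + (-0.6561) + (-0.1036) + (-0.7861) + (6.1477) = 5.7036
Denominator Σ(z_t−z̄)² = 31.3088
r_1 = 5.7036 / 31.3088 = 0.182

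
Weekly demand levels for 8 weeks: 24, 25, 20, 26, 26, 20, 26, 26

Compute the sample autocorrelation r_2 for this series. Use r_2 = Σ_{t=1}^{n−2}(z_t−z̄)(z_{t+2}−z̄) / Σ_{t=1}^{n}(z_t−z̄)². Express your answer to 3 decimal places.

-0.359

Mean z̄ = (24 + 25 + 20 + 26 + 26 + 20 + 26 + 26)/8 = 24.1250
Deviations from mean: -0.1250, 0.8750, -4.1250, 1.8750, 1.8750, -4.1250, 1.8750, 1.8750
Numerator Σ_{t=1}^{6}(z_t−z̄)(z_{t+2}−z̄) = -17.5313
Denominator Σ(z_t−z̄)² = 48.8750
r_2 = -17.5313 / 48.8750 = -0.359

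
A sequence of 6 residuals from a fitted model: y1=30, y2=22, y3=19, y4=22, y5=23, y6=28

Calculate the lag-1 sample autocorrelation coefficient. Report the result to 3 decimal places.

0.070

Mean ȳ = (30 + 22 + 19 + 22 + 23 + 28)/6 = 24.0000
Σ(y_t−ȳ)(y_{t+1}−ȳ) = (-12.0000) + (10.0000) + (10.0000) + (2.0000) + (-4.0000) = 6.0000
Denominator Σ(y_t−ȳ)² = 86.0000
r_1 = 6.0000 / 86.0000 = 0.070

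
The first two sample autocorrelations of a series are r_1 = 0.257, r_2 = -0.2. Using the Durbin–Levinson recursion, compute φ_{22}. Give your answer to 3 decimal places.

φ_{22} = (r_2 − r_1²) / (1 − r_1²)
r_1² = (0.257)² = 0.066049
Numerator = -0.2 − 0.0660 = -0.2660; denominator = 1 − 0.0660 = 0.9340
φ_{22} = -0.2660 / 0.9340 = -0.285

-0.285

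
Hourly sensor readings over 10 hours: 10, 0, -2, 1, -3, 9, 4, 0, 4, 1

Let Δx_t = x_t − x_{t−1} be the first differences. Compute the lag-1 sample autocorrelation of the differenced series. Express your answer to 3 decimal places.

-0.336

First differences Δx: -10, -2, 3, -4, 12, -5, -4, 4, -3
Mean of differences = -1.0000
Numerator Σ(Δx_t−Δx̄)(Δx_{t+1}−Δx̄) = -111.0000
Denominator Σ(Δx_t−Δx̄)² = 330.0000
r_1(Δx) = -111.0000 / 330.0000 = -0.336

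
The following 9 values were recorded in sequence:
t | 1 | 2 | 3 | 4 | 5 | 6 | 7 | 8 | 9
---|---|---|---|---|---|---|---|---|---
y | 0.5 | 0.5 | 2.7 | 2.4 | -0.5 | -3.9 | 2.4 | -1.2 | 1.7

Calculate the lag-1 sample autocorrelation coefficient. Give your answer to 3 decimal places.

Mean ȳ = (0.5 + 0.5 + 2.7 + 2.4 − 0.5 − 3.9 + 2.4 − 1.2 + 1.7)/9 = 0.5111
Numerator Σ_{t=1}^{8}(y_t−ȳ)(y_{t+1}−ȳ) = -6.9379
Denominator Σ(y_t−ȳ)² = 36.7489
r_1 = -6.9379 / 36.7489 = -0.189

-0.189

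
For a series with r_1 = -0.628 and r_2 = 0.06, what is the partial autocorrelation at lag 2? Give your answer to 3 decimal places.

φ_{22} = (r_2 − r_1²) / (1 − r_1²)
r_1² = (-0.628)² = 0.394384
Numerator = 0.06 − 0.3944 = -0.3344; denominator = 1 − 0.3944 = 0.6056
φ_{22} = -0.3344 / 0.6056 = -0.552

-0.552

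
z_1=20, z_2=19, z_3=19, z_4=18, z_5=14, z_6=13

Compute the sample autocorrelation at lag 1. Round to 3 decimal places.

0.482

Mean z̄ = (20 + 19 + 19 + 18 + 14 + 13)/6 = 17.1667
Deviations from mean: 2.8333, 1.8333, 1.8333, 0.8333, -3.1667, -4.1667
Numerator Σ_{t=1}^{5}(z_t−z̄)(z_{t+1}−z̄) = 20.6389
Denominator Σ(z_t−z̄)² = 42.8333
r_1 = 20.6389 / 42.8333 = 0.482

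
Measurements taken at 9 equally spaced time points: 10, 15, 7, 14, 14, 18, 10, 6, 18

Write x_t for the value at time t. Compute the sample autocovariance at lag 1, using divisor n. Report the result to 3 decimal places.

-5.689

Mean x̄ = (10 + 15 + 7 + 14 + 14 + 18 + 10 + 6 + 18)/9 = 12.4444
Σ_{t=1}^{8}(x_t−x̄)(x_{t+1}−x̄) = -51.1975
γ_1 = -51.1975 / 9 = -5.689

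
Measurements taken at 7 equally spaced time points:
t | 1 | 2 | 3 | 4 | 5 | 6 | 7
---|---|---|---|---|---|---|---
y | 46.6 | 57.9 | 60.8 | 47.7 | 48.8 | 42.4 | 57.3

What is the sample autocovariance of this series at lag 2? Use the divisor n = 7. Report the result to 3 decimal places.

-10.932

Mean ȳ = (46.6 + 57.9 + 60.8 + 47.7 + 48.8 + 42.4 + 57.3)/7 = 51.6429
Σ_{t=1}^{5}(y_t−ȳ)(y_{t+2}−ȳ) = -76.5208
γ_2 = -76.5208 / 7 = -10.932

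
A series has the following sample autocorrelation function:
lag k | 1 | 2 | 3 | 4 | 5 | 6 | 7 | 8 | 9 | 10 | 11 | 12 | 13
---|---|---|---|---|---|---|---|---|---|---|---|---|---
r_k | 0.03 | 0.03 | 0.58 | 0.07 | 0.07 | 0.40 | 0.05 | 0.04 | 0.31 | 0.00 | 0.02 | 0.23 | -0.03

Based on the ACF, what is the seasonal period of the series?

3

The largest autocorrelation is r_3 = 0.58, with weaker echoes at lags 6 (0.40), 9 (0.31) and 12 (0.23); the remaining lags stay at or below 0.07.
The dominant spike at lag 3 indicates a seasonal period of 3.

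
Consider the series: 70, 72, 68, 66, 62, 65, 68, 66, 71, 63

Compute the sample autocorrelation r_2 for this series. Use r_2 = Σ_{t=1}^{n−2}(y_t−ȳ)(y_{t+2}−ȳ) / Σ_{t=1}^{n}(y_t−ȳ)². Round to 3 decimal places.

0.007

Mean ȳ = (70 + 72 + 68 + 66 + 62 + 65 + 68 + 66 + 71 + 63)/10 = 67.1000
Numerator Σ_{t=1}^{8}(y_t−ȳ)(y_{t+2}−ȳ) = 0.6800
Denominator Σ(y_t−ȳ)² = 98.9000
r_2 = 0.6800 / 98.9000 = 0.007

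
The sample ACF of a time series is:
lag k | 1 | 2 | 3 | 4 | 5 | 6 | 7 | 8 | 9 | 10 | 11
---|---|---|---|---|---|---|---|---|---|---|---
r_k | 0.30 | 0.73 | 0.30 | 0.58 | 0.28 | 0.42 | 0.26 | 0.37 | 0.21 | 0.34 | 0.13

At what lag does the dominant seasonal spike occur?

The largest autocorrelation is r_2 = 0.73, with weaker echoes at lags 4 (0.58), 6 (0.42), 8 (0.37) and 10 (0.34); the remaining lags stay at or below 0.30.
The dominant spike at lag 2 indicates a seasonal period of 2.

2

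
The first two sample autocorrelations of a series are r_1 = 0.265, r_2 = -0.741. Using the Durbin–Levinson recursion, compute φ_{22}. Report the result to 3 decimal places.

φ_{22} = (r_2 − r_1²) / (1 − r_1²)
r_1² = (0.265)² = 0.070225
Numerator = -0.741 − 0.0702 = -0.8112; denominator = 1 − 0.0702 = 0.9298
φ_{22} = -0.8112 / 0.9298 = -0.872

-0.872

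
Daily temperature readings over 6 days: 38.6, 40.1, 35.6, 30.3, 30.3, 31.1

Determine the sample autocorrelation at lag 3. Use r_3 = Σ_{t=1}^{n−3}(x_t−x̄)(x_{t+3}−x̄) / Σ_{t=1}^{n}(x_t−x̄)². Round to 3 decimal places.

Mean x̄ = (38.6 + 40.1 + 35.6 + 30.3 + 30.3 + 31.1)/6 = 34.3333
Deviations from mean: 4.2667, 5.7667, 1.2667, -4.0333, -4.0333, -3.2333
Σ(x_t−x̄)(x_{t+3}−x̄) = (-17.2089) + (-23.2589) + (-4.0956) = -44.5633
Denominator Σ(x_t−x̄)² = 96.0533
r_3 = -44.5633 / 96.0533 = -0.464

-0.464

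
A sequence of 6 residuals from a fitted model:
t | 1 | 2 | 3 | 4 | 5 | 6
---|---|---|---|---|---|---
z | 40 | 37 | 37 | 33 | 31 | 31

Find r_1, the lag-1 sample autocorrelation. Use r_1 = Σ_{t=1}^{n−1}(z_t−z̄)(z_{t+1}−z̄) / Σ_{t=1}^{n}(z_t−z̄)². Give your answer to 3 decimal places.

Mean z̄ = (40 + 37 + 37 + 33 + 31 + 31)/6 = 34.8333
Deviations from mean: 5.1667, 2.1667, 2.1667, -1.8333, -3.8333, -3.8333
Σ(z_t−z̄)(z_{t+1}−z̄) = (11.1944) + (4.6944) + (-3.9722) + (7.0278) + (14.6944) = 33.6389
Denominator Σ(z_t−z̄)² = 68.8333
r_1 = 33.6389 / 68.8333 = 0.489

0.489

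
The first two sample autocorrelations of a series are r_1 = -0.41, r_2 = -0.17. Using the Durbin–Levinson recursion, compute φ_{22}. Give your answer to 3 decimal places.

φ_{22} = (r_2 − r_1²) / (1 − r_1²)
r_1² = (-0.41)² = 0.1681
Numerator = -0.17 − 0.1681 = -0.3381; denominator = 1 − 0.1681 = 0.8319
φ_{22} = -0.3381 / 0.8319 = -0.406

-0.406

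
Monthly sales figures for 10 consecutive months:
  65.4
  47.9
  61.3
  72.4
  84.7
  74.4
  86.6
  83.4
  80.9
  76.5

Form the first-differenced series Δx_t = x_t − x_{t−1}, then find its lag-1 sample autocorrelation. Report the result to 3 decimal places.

-0.254

First differences Δx: -17.5, 13.4, 11.1, 12.3, -10.3, 12.2, -3.2, -2.5, -4.4
Mean of differences = 1.2333
Numerator Σ(Δx_t−Δx̄)(Δx_{t+1}−Δx̄) = -263.8411
Denominator Σ(Δx_t−Δx̄)² = 1037.4000
r_1(Δx) = -263.8411 / 1037.4000 = -0.254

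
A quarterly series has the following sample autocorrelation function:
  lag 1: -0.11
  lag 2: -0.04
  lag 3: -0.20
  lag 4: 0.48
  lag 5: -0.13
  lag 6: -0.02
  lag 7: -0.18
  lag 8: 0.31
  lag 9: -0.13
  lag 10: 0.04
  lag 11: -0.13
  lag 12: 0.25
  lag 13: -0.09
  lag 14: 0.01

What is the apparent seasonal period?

4

The largest autocorrelation is r_4 = 0.48, with weaker echoes at lags 8 (0.31) and 12 (0.25); the remaining lags stay at or below 0.04.
The dominant spike at lag 4 indicates a seasonal period of 4.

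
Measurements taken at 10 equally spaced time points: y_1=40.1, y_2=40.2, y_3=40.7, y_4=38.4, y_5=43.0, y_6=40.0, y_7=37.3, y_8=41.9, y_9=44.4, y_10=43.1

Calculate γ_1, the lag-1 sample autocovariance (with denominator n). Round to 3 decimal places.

Mean ȳ = (40.1 + 40.2 + 40.7 + 38.4 + 43.0 + 40.0 + 37.3 + 41.9 + 44.4 + 43.1)/10 = 40.9100
Σ_{t=1}^{9}(y_t−ȳ)(y_{t+1}−ȳ) = 4.9129
γ_1 = 4.9129 / 10 = 0.491

0.491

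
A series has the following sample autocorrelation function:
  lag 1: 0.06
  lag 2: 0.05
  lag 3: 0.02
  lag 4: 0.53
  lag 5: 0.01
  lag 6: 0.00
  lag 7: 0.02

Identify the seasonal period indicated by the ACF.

The largest autocorrelation is r_4 = 0.53; the remaining lags stay at or below 0.06.
The dominant spike at lag 4 indicates a seasonal period of 4.

4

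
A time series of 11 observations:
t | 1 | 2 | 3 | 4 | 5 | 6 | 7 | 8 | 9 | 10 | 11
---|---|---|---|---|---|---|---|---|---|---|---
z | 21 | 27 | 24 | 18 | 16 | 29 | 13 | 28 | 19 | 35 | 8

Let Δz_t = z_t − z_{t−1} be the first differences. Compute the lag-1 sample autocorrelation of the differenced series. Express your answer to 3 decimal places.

-0.653

First differences Δz: 6, -3, -6, -2, 13, -16, 15, -9, 16, -27
Mean of differences = -1.3000
Numerator Σ(Δz_t−Δz̄)(Δz_{t+1}−Δz̄) = -1164.2900
Denominator Σ(Δz_t−Δz̄)² = 1784.1000
r_1(Δz) = -1164.2900 / 1784.1000 = -0.653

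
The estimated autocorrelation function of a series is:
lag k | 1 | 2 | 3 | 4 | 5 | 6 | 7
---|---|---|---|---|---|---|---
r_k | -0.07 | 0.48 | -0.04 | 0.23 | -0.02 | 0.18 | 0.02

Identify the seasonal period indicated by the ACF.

2

The largest autocorrelation is r_2 = 0.48, with weaker echoes at lags 4 (0.23) and 6 (0.18); the remaining lags stay at or below 0.02.
The dominant spike at lag 2 indicates a seasonal period of 2.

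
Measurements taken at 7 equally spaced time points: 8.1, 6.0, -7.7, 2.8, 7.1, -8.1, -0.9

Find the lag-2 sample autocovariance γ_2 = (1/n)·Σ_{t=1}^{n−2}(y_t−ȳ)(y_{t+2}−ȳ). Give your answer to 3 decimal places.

Mean ȳ = (8.1 + 6.0 − 7.7 + 2.8 + 7.1 − 8.1 − 0.9)/7 = 1.0429
Deviations: 7.0571, 4.9571, -8.7429, 1.7571, 6.0571, -9.1429, -1.9429
Σ_{t=1}^{5}(y_t−ȳ)(y_{t+2}−ȳ) = -133.7794
γ_2 = -133.7794 / 7 = -19.111

-19.111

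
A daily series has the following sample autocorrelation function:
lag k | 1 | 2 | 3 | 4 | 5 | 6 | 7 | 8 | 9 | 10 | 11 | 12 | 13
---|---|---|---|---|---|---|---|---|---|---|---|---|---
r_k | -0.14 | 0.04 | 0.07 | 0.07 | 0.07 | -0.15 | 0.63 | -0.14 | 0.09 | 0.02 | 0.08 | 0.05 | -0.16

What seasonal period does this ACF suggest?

7

The largest autocorrelation is r_7 = 0.63; the remaining lags stay at or below 0.09.
The dominant spike at lag 7 indicates a seasonal period of 7.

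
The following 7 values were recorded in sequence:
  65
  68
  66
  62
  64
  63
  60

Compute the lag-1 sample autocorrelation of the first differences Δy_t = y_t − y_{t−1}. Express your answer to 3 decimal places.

First differences Δy: 3, -2, -4, 2, -1, -3
Mean of differences = -0.8333
Numerator Σ(Δy_t−Δȳ)(Δy_{t+1}−Δȳ) = -9.8611
Denominator Σ(Δy_t−Δȳ)² = 38.8333
r_1(Δy) = -9.8611 / 38.8333 = -0.254

-0.254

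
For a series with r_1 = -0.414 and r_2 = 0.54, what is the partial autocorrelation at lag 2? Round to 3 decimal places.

φ_{22} = (r_2 − r_1²) / (1 − r_1²)
r_1² = (-0.414)² = 0.171396
Numerator = 0.54 − 0.1714 = 0.3686; denominator = 1 − 0.1714 = 0.8286
φ_{22} = 0.3686 / 0.8286 = 0.445

0.445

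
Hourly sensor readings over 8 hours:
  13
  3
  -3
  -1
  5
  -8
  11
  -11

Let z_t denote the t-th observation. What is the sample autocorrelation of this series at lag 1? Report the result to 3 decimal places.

-0.452

Mean z̄ = (13 + 3 − 3 − 1 + 5 − 8 + 11 − 11)/8 = 1.1250
Deviations from mean: 11.8750, 1.8750, -4.1250, -2.1250, 3.8750, -9.1250, 9.8750, -12.1250
Numerator Σ_{t=1}^{7}(z_t−z̄)(z_{t+1}−z̄) = -230.1406
Denominator Σ(z_t−z̄)² = 508.8750
r_1 = -230.1406 / 508.8750 = -0.452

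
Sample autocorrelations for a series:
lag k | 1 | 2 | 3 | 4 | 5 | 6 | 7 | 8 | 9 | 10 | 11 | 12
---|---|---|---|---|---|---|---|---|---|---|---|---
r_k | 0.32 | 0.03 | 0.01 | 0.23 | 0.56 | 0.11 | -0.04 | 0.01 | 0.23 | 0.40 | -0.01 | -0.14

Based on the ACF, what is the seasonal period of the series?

The largest autocorrelation is r_5 = 0.56, with a weaker echo at lag 10 (0.40); the remaining lags stay at or below 0.32. The elevated value at lag 1 (0.32), dropping to 0.03 at lag 2, reflects decaying short-term dependence rather than seasonality.
The dominant spike at lag 5 indicates a seasonal period of 5.

5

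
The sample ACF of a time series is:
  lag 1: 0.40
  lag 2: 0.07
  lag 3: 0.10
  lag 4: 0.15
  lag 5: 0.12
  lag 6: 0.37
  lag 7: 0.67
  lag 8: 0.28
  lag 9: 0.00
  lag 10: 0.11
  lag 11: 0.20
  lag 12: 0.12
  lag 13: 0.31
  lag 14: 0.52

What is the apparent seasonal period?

7

The largest autocorrelation is r_7 = 0.67, with a weaker echo at lag 14 (0.52); the remaining lags stay at or below 0.40. The elevated value at lag 1 (0.40), dropping to 0.07 at lag 2, reflects decaying short-term dependence rather than seasonality.
The dominant spike at lag 7 indicates a seasonal period of 7.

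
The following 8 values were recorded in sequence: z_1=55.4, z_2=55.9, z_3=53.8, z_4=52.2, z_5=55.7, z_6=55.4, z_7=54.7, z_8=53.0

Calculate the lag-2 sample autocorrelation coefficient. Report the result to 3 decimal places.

-0.600

Mean z̄ = (55.4 + 55.9 + 53.8 + 52.2 + 55.7 + 55.4 + 54.7 + 53.0)/8 = 54.5125
Deviations from mean: 0.8875, 1.3875, -0.7125, -2.3125, 1.1875, 0.8875, 0.1875, -1.5125
Σ(z_t−z̄)(z_{t+2}−z̄) = (-0.6323) + (-3.2086) + (-0.8461) + (-2.0523) + (0.2227) + (-1.3423) = -7.8591
Denominator Σ(z_t−z̄)² = 13.0888
r_2 = -7.8591 / 13.0888 = -0.600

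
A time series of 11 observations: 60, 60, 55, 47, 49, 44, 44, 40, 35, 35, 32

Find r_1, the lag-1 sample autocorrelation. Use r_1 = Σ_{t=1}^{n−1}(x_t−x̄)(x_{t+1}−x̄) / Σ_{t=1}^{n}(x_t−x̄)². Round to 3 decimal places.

Mean x̄ = (60 + 60 + 55 + 47 + 49 + 44 + 44 + 40 + 35 + 35 + 32)/11 = 45.5455
Numerator Σ_{t=1}^{10}(x_t−x̄)(x_{t+1}−x̄) = 682.5207
Denominator Σ(x_t−x̄)² = 962.7273
r_1 = 682.5207 / 962.7273 = 0.709

0.709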